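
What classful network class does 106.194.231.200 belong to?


First octet: 106
Binary: 01101010
0xxxxxxx -> Class A (1-126)
Class A, default mask 255.0.0.0 (/8)


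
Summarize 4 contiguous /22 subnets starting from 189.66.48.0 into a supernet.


Original prefix: /22
Number of subnets: 4 = 2^2
New prefix = 22 - 2 = 20
Supernet: 189.66.48.0/20


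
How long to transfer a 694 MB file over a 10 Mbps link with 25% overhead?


Effective throughput = 10 * (1 - 25/100) = 7.5 Mbps
File size in Mb = 694 * 8 = 5552 Mb
Time = 5552 / 7.5
Time = 740.2667 seconds


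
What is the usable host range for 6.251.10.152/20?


Network: 6.251.0.0
Broadcast: 6.251.15.255
First usable = network + 1
Last usable = broadcast - 1
Range: 6.251.0.1 to 6.251.15.254


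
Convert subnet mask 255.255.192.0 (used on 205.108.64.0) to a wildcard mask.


Subnet mask: 255.255.192.0
Wildcard = 255.255.255.255 - subnet mask
255 - 255 = 0
255 - 255 = 0
255 - 192 = 63
255 - 0 = 255
Wildcard: 0.0.63.255


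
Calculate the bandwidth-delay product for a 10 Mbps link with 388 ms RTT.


BDP = bandwidth * RTT
= 10 Mbps * 388 ms
= 10 * 1e6 * 388 / 1000 bits
= 3880000 bits
= 485000 bytes
= 473.6328 KB
BDP = 3880000 bits (485000 bytes)


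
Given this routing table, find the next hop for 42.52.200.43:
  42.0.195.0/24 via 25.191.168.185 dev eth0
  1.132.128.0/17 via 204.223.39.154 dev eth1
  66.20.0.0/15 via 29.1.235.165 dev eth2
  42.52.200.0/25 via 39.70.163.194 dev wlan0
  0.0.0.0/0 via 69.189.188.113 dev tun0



Longest prefix match for 42.52.200.43:
  /24 42.0.195.0: no
  /17 1.132.128.0: no
  /15 66.20.0.0: no
  /25 42.52.200.0: MATCH
  /0 0.0.0.0: MATCH
Selected: next-hop 39.70.163.194 via wlan0 (matched /25)


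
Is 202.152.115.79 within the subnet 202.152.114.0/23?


Subnet network: 202.152.114.0
Test IP AND mask: 202.152.114.0
Yes, 202.152.115.79 is in 202.152.114.0/23


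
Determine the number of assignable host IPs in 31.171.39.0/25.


Host bits = 32 - 25 = 7
Total addresses = 2^7 = 128
Usable = total - 2 (network and broadcast)
Usable hosts: 126


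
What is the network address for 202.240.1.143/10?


IP:   11001010.11110000.00000001.10001111
Mask: 11111111.11000000.00000000.00000000
AND operation:
Net:  11001010.11000000.00000000.00000000
Network: 202.192.0.0/10


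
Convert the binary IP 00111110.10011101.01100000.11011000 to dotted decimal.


00111110 = 62
10011101 = 157
01100000 = 96
11011000 = 216
IP: 62.157.96.216


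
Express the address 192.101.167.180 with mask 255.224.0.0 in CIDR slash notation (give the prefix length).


Binary: 11111111.11100000.00000000.00000000
Count leading 1s
Prefix: /11


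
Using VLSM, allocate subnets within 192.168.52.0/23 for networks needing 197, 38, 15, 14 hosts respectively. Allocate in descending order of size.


197 hosts -> /24 (254 usable): 192.168.52.0/24
38 hosts -> /26 (62 usable): 192.168.53.0/26
15 hosts -> /27 (30 usable): 192.168.53.64/27
14 hosts -> /28 (14 usable): 192.168.53.96/28
Allocation: 192.168.52.0/24 (197 hosts, 254 usable); 192.168.53.0/26 (38 hosts, 62 usable); 192.168.53.64/27 (15 hosts, 30 usable); 192.168.53.96/28 (14 hosts, 14 usable)


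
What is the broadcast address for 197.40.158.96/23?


Network: 197.40.158.0/23
Host bits = 9
Set all host bits to 1:
Broadcast: 197.40.159.255


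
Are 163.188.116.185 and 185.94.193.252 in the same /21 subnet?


Mask: 255.255.248.0
163.188.116.185 AND mask = 163.188.112.0
185.94.193.252 AND mask = 185.94.192.0
No, different subnets (163.188.112.0 vs 185.94.192.0)


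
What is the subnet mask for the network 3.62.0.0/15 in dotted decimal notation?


/15 means 15 network bits, 17 host bits
Binary: 11111111111111100000000000000000
Mask: 255.254.0.0


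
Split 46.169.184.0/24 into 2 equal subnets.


New prefix = 24 + 1 = 25
Each subnet has 128 addresses
  46.169.184.0/25
  46.169.184.128/25
Subnets: 46.169.184.0/25, 46.169.184.128/25


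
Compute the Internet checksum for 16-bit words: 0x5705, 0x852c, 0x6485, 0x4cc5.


Sum all words (with carry folding):
+ 0x5705 = 0x5705
+ 0x852c = 0xdc31
+ 0x6485 = 0x40b7
+ 0x4cc5 = 0x8d7c
One's complement: ~0x8d7c
Checksum = 0x7283


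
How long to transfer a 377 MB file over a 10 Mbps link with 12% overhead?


Effective throughput = 10 * (1 - 12/100) = 8.8 Mbps
File size in Mb = 377 * 8 = 3016 Mb
Time = 3016 / 8.8
Time = 342.7273 seconds


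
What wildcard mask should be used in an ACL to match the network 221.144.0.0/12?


Subnet mask: 255.240.0.0
Wildcard = 255.255.255.255 - subnet mask
255 - 255 = 0
255 - 240 = 15
255 - 0 = 255
255 - 0 = 255
Wildcard: 0.15.255.255


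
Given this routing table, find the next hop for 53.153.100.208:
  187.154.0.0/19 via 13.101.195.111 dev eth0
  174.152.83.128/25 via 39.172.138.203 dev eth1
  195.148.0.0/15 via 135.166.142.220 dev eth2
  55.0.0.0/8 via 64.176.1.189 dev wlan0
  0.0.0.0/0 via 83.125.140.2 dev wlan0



Longest prefix match for 53.153.100.208:
  /19 187.154.0.0: no
  /25 174.152.83.128: no
  /15 195.148.0.0: no
  /8 55.0.0.0: no
  /0 0.0.0.0: MATCH
Selected: next-hop 83.125.140.2 via wlan0 (matched /0)


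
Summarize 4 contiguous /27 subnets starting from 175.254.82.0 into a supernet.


Original prefix: /27
Number of subnets: 4 = 2^2
New prefix = 27 - 2 = 25
Supernet: 175.254.82.0/25


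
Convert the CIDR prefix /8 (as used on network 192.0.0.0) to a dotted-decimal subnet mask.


/8 means 8 network bits, 24 host bits
Binary: 11111111000000000000000000000000
Mask: 255.0.0.0


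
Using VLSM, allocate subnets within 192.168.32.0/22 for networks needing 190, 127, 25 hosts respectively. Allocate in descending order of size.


190 hosts -> /24 (254 usable): 192.168.32.0/24
127 hosts -> /24 (254 usable): 192.168.33.0/24
25 hosts -> /27 (30 usable): 192.168.34.0/27
Allocation: 192.168.32.0/24 (190 hosts, 254 usable); 192.168.33.0/24 (127 hosts, 254 usable); 192.168.34.0/27 (25 hosts, 30 usable)


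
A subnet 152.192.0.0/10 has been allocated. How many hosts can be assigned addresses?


Host bits = 32 - 10 = 22
Total addresses = 2^22 = 4194304
Usable = total - 2 (network and broadcast)
Usable hosts: 4194302


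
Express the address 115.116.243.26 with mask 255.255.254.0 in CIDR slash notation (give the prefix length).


Binary: 11111111.11111111.11111110.00000000
Count leading 1s
Prefix: /23


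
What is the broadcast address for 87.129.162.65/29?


Network: 87.129.162.64/29
Host bits = 3
Set all host bits to 1:
Broadcast: 87.129.162.71


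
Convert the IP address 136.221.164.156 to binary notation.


136 = 10001000
221 = 11011101
164 = 10100100
156 = 10011100
Binary: 10001000.11011101.10100100.10011100


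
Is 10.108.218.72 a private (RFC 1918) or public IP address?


RFC 1918 private ranges:
  10.0.0.0/8 (10.0.0.0 - 10.255.255.255)
  172.16.0.0/12 (172.16.0.0 - 172.31.255.255)
  192.168.0.0/16 (192.168.0.0 - 192.168.255.255)
Private (in 10.0.0.0/8)


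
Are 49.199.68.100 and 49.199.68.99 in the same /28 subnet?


Mask: 255.255.255.240
49.199.68.100 AND mask = 49.199.68.96
49.199.68.99 AND mask = 49.199.68.96
Yes, same subnet (49.199.68.96)


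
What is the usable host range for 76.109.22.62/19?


Network: 76.109.0.0
Broadcast: 76.109.31.255
First usable = network + 1
Last usable = broadcast - 1
Range: 76.109.0.1 to 76.109.31.254


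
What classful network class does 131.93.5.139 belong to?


First octet: 131
Binary: 10000011
10xxxxxx -> Class B (128-191)
Class B, default mask 255.255.0.0 (/16)


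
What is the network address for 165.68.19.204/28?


IP:   10100101.01000100.00010011.11001100
Mask: 11111111.11111111.11111111.11110000
AND operation:
Net:  10100101.01000100.00010011.11000000
Network: 165.68.19.192/28


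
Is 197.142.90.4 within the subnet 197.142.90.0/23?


Subnet network: 197.142.90.0
Test IP AND mask: 197.142.90.0
Yes, 197.142.90.4 is in 197.142.90.0/23


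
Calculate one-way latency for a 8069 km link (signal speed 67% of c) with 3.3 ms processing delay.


Speed = 0.67 * 3e5 km/s = 201000 km/s
Propagation delay = 8069 / 201000 = 0.0401 s = 40.1443 ms
Processing delay = 3.3 ms
Total one-way latency = 43.4443 ms


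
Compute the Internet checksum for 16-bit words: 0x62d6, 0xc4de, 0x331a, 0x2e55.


Sum all words (with carry folding):
+ 0x62d6 = 0x62d6
+ 0xc4de = 0x27b5
+ 0x331a = 0x5acf
+ 0x2e55 = 0x8924
One's complement: ~0x8924
Checksum = 0x76db


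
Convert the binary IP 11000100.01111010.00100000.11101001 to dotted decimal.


11000100 = 196
01111010 = 122
00100000 = 32
11101001 = 233
IP: 196.122.32.233


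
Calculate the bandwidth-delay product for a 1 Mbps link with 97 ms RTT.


BDP = bandwidth * RTT
= 1 Mbps * 97 ms
= 1 * 1e6 * 97 / 1000 bits
= 97000 bits
= 12125 bytes
= 11.8408 KB
BDP = 97000 bits (12125 bytes)


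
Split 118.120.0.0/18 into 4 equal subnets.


New prefix = 18 + 2 = 20
Each subnet has 4096 addresses
  118.120.0.0/20
  118.120.16.0/20
  118.120.32.0/20
  118.120.48.0/20
Subnets: 118.120.0.0/20, 118.120.16.0/20, 118.120.32.0/20, 118.120.48.0/20


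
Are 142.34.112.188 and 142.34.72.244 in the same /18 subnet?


Mask: 255.255.192.0
142.34.112.188 AND mask = 142.34.64.0
142.34.72.244 AND mask = 142.34.64.0
Yes, same subnet (142.34.64.0)


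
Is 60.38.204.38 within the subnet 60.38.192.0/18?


Subnet network: 60.38.192.0
Test IP AND mask: 60.38.192.0
Yes, 60.38.204.38 is in 60.38.192.0/18


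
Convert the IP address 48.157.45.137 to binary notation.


48 = 00110000
157 = 10011101
45 = 00101101
137 = 10001001
Binary: 00110000.10011101.00101101.10001001


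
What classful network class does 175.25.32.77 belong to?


First octet: 175
Binary: 10101111
10xxxxxx -> Class B (128-191)
Class B, default mask 255.255.0.0 (/16)


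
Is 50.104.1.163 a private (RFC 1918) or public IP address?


RFC 1918 private ranges:
  10.0.0.0/8 (10.0.0.0 - 10.255.255.255)
  172.16.0.0/12 (172.16.0.0 - 172.31.255.255)
  192.168.0.0/16 (192.168.0.0 - 192.168.255.255)
Public (not in any RFC 1918 range)


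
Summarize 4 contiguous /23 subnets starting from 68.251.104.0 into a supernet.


Original prefix: /23
Number of subnets: 4 = 2^2
New prefix = 23 - 2 = 21
Supernet: 68.251.104.0/21


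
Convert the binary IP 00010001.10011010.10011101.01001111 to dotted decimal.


00010001 = 17
10011010 = 154
10011101 = 157
01001111 = 79
IP: 17.154.157.79


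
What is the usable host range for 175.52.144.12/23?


Network: 175.52.144.0
Broadcast: 175.52.145.255
First usable = network + 1
Last usable = broadcast - 1
Range: 175.52.144.1 to 175.52.145.254


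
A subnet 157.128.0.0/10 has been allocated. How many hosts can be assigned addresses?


Host bits = 32 - 10 = 22
Total addresses = 2^22 = 4194304
Usable = total - 2 (network and broadcast)
Usable hosts: 4194302


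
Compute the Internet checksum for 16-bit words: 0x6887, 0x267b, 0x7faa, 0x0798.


Sum all words (with carry folding):
+ 0x6887 = 0x6887
+ 0x267b = 0x8f02
+ 0x7faa = 0x0ead
+ 0x0798 = 0x1645
One's complement: ~0x1645
Checksum = 0xe9ba


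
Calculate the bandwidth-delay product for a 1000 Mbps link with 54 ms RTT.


BDP = bandwidth * RTT
= 1000 Mbps * 54 ms
= 1000 * 1e6 * 54 / 1000 bits
= 54000000 bits
= 6750000 bytes
= 6591.7969 KB
BDP = 54000000 bits (6750000 bytes)


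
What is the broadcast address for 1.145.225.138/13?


Network: 1.144.0.0/13
Host bits = 19
Set all host bits to 1:
Broadcast: 1.151.255.255


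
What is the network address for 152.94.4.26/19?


IP:   10011000.01011110.00000100.00011010
Mask: 11111111.11111111.11100000.00000000
AND operation:
Net:  10011000.01011110.00000000.00000000
Network: 152.94.0.0/19


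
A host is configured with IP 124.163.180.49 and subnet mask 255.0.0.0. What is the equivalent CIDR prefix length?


Binary: 11111111.00000000.00000000.00000000
Count leading 1s
Prefix: /8


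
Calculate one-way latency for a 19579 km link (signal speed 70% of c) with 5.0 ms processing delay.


Speed = 0.7 * 3e5 km/s = 210000 km/s
Propagation delay = 19579 / 210000 = 0.0932 s = 93.2333 ms
Processing delay = 5.0 ms
Total one-way latency = 98.2333 ms


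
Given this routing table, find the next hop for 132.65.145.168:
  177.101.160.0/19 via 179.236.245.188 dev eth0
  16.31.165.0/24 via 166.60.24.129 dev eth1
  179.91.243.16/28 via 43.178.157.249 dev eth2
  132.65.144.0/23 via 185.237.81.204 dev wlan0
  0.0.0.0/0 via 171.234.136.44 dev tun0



Longest prefix match for 132.65.145.168:
  /19 177.101.160.0: no
  /24 16.31.165.0: no
  /28 179.91.243.16: no
  /23 132.65.144.0: MATCH
  /0 0.0.0.0: MATCH
Selected: next-hop 185.237.81.204 via wlan0 (matched /23)


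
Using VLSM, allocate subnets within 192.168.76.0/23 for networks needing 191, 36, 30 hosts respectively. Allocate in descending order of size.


191 hosts -> /24 (254 usable): 192.168.76.0/24
36 hosts -> /26 (62 usable): 192.168.77.0/26
30 hosts -> /27 (30 usable): 192.168.77.64/27
Allocation: 192.168.76.0/24 (191 hosts, 254 usable); 192.168.77.0/26 (36 hosts, 62 usable); 192.168.77.64/27 (30 hosts, 30 usable)


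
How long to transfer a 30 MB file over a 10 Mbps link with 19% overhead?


Effective throughput = 10 * (1 - 19/100) = 8.1 Mbps
File size in Mb = 30 * 8 = 240 Mb
Time = 240 / 8.1
Time = 29.6296 seconds


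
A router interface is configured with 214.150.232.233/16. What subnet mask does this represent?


/16 means 16 network bits, 16 host bits
Binary: 11111111111111110000000000000000
Mask: 255.255.0.0


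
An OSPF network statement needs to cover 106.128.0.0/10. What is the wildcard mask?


Subnet mask: 255.192.0.0
Wildcard = 255.255.255.255 - subnet mask
255 - 255 = 0
255 - 192 = 63
255 - 0 = 255
255 - 0 = 255
Wildcard: 0.63.255.255


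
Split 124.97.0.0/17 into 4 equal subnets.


New prefix = 17 + 2 = 19
Each subnet has 8192 addresses
  124.97.0.0/19
  124.97.32.0/19
  124.97.64.0/19
  124.97.96.0/19
Subnets: 124.97.0.0/19, 124.97.32.0/19, 124.97.64.0/19, 124.97.96.0/19


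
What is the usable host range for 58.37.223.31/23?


Network: 58.37.222.0
Broadcast: 58.37.223.255
First usable = network + 1
Last usable = broadcast - 1
Range: 58.37.222.1 to 58.37.223.254


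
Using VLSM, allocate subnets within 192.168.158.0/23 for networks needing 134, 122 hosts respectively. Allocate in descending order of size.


134 hosts -> /24 (254 usable): 192.168.158.0/24
122 hosts -> /25 (126 usable): 192.168.159.0/25
Allocation: 192.168.158.0/24 (134 hosts, 254 usable); 192.168.159.0/25 (122 hosts, 126 usable)


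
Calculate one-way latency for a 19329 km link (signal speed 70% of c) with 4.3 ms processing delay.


Speed = 0.7 * 3e5 km/s = 210000 km/s
Propagation delay = 19329 / 210000 = 0.092 s = 92.0429 ms
Processing delay = 4.3 ms
Total one-way latency = 96.3429 ms


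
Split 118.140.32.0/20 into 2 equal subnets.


New prefix = 20 + 1 = 21
Each subnet has 2048 addresses
  118.140.32.0/21
  118.140.40.0/21
Subnets: 118.140.32.0/21, 118.140.40.0/21


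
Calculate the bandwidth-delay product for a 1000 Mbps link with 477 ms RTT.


BDP = bandwidth * RTT
= 1000 Mbps * 477 ms
= 1000 * 1e6 * 477 / 1000 bits
= 477000000 bits
= 59625000 bytes
= 58227.5391 KB
BDP = 477000000 bits (59625000 bytes)


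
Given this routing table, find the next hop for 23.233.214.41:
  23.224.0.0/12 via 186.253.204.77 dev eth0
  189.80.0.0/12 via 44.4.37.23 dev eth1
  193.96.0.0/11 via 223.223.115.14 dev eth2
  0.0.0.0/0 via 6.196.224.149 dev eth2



Longest prefix match for 23.233.214.41:
  /12 23.224.0.0: MATCH
  /12 189.80.0.0: no
  /11 193.96.0.0: no
  /0 0.0.0.0: MATCH
Selected: next-hop 186.253.204.77 via eth0 (matched /12)


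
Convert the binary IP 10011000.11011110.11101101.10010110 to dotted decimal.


10011000 = 152
11011110 = 222
11101101 = 237
10010110 = 150
IP: 152.222.237.150


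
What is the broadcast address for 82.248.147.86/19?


Network: 82.248.128.0/19
Host bits = 13
Set all host bits to 1:
Broadcast: 82.248.159.255


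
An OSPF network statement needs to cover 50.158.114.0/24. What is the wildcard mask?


Subnet mask: 255.255.255.0
Wildcard = 255.255.255.255 - subnet mask
255 - 255 = 0
255 - 255 = 0
255 - 255 = 0
255 - 0 = 255
Wildcard: 0.0.0.255


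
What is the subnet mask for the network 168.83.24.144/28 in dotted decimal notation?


/28 means 28 network bits, 4 host bits
Binary: 11111111111111111111111111110000
Mask: 255.255.255.240


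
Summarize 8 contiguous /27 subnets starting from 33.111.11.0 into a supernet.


Original prefix: /27
Number of subnets: 8 = 2^3
New prefix = 27 - 3 = 24
Supernet: 33.111.11.0/24


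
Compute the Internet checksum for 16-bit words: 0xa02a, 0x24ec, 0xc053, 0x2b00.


Sum all words (with carry folding):
+ 0xa02a = 0xa02a
+ 0x24ec = 0xc516
+ 0xc053 = 0x856a
+ 0x2b00 = 0xb06a
One's complement: ~0xb06a
Checksum = 0x4f95


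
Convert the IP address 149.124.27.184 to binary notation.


149 = 10010101
124 = 01111100
27 = 00011011
184 = 10111000
Binary: 10010101.01111100.00011011.10111000


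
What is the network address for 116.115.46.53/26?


IP:   01110100.01110011.00101110.00110101
Mask: 11111111.11111111.11111111.11000000
AND operation:
Net:  01110100.01110011.00101110.00000000
Network: 116.115.46.0/26


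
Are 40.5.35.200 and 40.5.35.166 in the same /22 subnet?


Mask: 255.255.252.0
40.5.35.200 AND mask = 40.5.32.0
40.5.35.166 AND mask = 40.5.32.0
Yes, same subnet (40.5.32.0)


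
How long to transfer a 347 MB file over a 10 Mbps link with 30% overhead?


Effective throughput = 10 * (1 - 30/100) = 7 Mbps
File size in Mb = 347 * 8 = 2776 Mb
Time = 2776 / 7
Time = 396.5714 seconds


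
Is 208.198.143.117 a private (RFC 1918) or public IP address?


RFC 1918 private ranges:
  10.0.0.0/8 (10.0.0.0 - 10.255.255.255)
  172.16.0.0/12 (172.16.0.0 - 172.31.255.255)
  192.168.0.0/16 (192.168.0.0 - 192.168.255.255)
Public (not in any RFC 1918 range)


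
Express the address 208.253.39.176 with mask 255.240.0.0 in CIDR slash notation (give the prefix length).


Binary: 11111111.11110000.00000000.00000000
Count leading 1s
Prefix: /12


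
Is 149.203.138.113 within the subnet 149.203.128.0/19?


Subnet network: 149.203.128.0
Test IP AND mask: 149.203.128.0
Yes, 149.203.138.113 is in 149.203.128.0/19


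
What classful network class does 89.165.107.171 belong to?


First octet: 89
Binary: 01011001
0xxxxxxx -> Class A (1-126)
Class A, default mask 255.0.0.0 (/8)


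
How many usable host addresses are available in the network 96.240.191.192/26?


Host bits = 32 - 26 = 6
Total addresses = 2^6 = 64
Usable = total - 2 (network and broadcast)
Usable hosts: 62


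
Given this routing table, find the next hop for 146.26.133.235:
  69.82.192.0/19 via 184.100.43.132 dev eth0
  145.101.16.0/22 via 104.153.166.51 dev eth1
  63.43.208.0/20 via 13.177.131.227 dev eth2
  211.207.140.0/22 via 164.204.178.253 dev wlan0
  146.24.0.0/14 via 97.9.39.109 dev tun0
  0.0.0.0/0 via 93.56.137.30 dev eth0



Longest prefix match for 146.26.133.235:
  /19 69.82.192.0: no
  /22 145.101.16.0: no
  /20 63.43.208.0: no
  /22 211.207.140.0: no
  /14 146.24.0.0: MATCH
  /0 0.0.0.0: MATCH
Selected: next-hop 97.9.39.109 via tun0 (matched /14)


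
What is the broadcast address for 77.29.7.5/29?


Network: 77.29.7.0/29
Host bits = 3
Set all host bits to 1:
Broadcast: 77.29.7.7


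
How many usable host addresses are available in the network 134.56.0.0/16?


Host bits = 32 - 16 = 16
Total addresses = 2^16 = 65536
Usable = total - 2 (network and broadcast)
Usable hosts: 65534


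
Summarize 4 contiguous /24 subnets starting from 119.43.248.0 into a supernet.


Original prefix: /24
Number of subnets: 4 = 2^2
New prefix = 24 - 2 = 22
Supernet: 119.43.248.0/22


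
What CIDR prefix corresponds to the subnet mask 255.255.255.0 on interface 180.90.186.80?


Binary: 11111111.11111111.11111111.00000000
Count leading 1s
Prefix: /24


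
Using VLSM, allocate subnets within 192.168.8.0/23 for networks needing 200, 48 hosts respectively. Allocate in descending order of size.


200 hosts -> /24 (254 usable): 192.168.8.0/24
48 hosts -> /26 (62 usable): 192.168.9.0/26
Allocation: 192.168.8.0/24 (200 hosts, 254 usable); 192.168.9.0/26 (48 hosts, 62 usable)


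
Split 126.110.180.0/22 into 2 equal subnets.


New prefix = 22 + 1 = 23
Each subnet has 512 addresses
  126.110.180.0/23
  126.110.182.0/23
Subnets: 126.110.180.0/23, 126.110.182.0/23


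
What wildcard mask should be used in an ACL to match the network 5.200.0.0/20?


Subnet mask: 255.255.240.0
Wildcard = 255.255.255.255 - subnet mask
255 - 255 = 0
255 - 255 = 0
255 - 240 = 15
255 - 0 = 255
Wildcard: 0.0.15.255


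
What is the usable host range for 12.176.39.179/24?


Network: 12.176.39.0
Broadcast: 12.176.39.255
First usable = network + 1
Last usable = broadcast - 1
Range: 12.176.39.1 to 12.176.39.254


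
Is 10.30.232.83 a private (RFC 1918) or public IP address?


RFC 1918 private ranges:
  10.0.0.0/8 (10.0.0.0 - 10.255.255.255)
  172.16.0.0/12 (172.16.0.0 - 172.31.255.255)
  192.168.0.0/16 (192.168.0.0 - 192.168.255.255)
Private (in 10.0.0.0/8)


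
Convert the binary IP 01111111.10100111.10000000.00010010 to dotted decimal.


01111111 = 127
10100111 = 167
10000000 = 128
00010010 = 18
IP: 127.167.128.18


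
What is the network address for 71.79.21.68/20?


IP:   01000111.01001111.00010101.01000100
Mask: 11111111.11111111.11110000.00000000
AND operation:
Net:  01000111.01001111.00010000.00000000
Network: 71.79.16.0/20


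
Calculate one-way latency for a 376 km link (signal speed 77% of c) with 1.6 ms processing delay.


Speed = 0.77 * 3e5 km/s = 231000 km/s
Propagation delay = 376 / 231000 = 0.0016 s = 1.6277 ms
Processing delay = 1.6 ms
Total one-way latency = 3.2277 ms


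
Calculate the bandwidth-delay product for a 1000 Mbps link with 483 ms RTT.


BDP = bandwidth * RTT
= 1000 Mbps * 483 ms
= 1000 * 1e6 * 483 / 1000 bits
= 483000000 bits
= 60375000 bytes
= 58959.9609 KB
BDP = 483000000 bits (60375000 bytes)


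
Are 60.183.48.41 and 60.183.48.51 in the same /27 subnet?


Mask: 255.255.255.224
60.183.48.41 AND mask = 60.183.48.32
60.183.48.51 AND mask = 60.183.48.32
Yes, same subnet (60.183.48.32)


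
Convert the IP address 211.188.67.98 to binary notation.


211 = 11010011
188 = 10111100
67 = 01000011
98 = 01100010
Binary: 11010011.10111100.01000011.01100010


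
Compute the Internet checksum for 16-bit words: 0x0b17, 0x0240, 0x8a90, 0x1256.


Sum all words (with carry folding):
+ 0x0b17 = 0x0b17
+ 0x0240 = 0x0d57
+ 0x8a90 = 0x97e7
+ 0x1256 = 0xaa3d
One's complement: ~0xaa3d
Checksum = 0x55c2


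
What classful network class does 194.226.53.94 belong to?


First octet: 194
Binary: 11000010
110xxxxx -> Class C (192-223)
Class C, default mask 255.255.255.0 (/24)


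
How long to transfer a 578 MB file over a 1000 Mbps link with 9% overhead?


Effective throughput = 1000 * (1 - 9/100) = 910 Mbps
File size in Mb = 578 * 8 = 4624 Mb
Time = 4624 / 910
Time = 5.0813 seconds


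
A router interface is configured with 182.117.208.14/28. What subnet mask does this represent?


/28 means 28 network bits, 4 host bits
Binary: 11111111111111111111111111110000
Mask: 255.255.255.240


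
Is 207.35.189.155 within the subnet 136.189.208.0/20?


Subnet network: 136.189.208.0
Test IP AND mask: 207.35.176.0
No, 207.35.189.155 is not in 136.189.208.0/20


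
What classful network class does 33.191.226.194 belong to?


First octet: 33
Binary: 00100001
0xxxxxxx -> Class A (1-126)
Class A, default mask 255.0.0.0 (/8)


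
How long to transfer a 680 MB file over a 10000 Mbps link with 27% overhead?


Effective throughput = 10000 * (1 - 27/100) = 7300 Mbps
File size in Mb = 680 * 8 = 5440 Mb
Time = 5440 / 7300
Time = 0.7452 seconds


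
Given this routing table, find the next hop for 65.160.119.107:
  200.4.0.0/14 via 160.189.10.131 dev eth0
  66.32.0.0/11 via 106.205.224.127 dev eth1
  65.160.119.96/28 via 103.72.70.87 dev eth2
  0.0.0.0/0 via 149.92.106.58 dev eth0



Longest prefix match for 65.160.119.107:
  /14 200.4.0.0: no
  /11 66.32.0.0: no
  /28 65.160.119.96: MATCH
  /0 0.0.0.0: MATCH
Selected: next-hop 103.72.70.87 via eth2 (matched /28)


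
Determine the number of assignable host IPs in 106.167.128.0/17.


Host bits = 32 - 17 = 15
Total addresses = 2^15 = 32768
Usable = total - 2 (network and broadcast)
Usable hosts: 32766


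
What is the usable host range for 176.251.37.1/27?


Network: 176.251.37.0
Broadcast: 176.251.37.31
First usable = network + 1
Last usable = broadcast - 1
Range: 176.251.37.1 to 176.251.37.30


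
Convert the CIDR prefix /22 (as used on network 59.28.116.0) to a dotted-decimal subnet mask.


/22 means 22 network bits, 10 host bits
Binary: 11111111111111111111110000000000
Mask: 255.255.252.0


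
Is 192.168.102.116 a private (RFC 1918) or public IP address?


RFC 1918 private ranges:
  10.0.0.0/8 (10.0.0.0 - 10.255.255.255)
  172.16.0.0/12 (172.16.0.0 - 172.31.255.255)
  192.168.0.0/16 (192.168.0.0 - 192.168.255.255)
Private (in 192.168.0.0/16)


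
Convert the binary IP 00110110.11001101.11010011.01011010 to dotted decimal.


00110110 = 54
11001101 = 205
11010011 = 211
01011010 = 90
IP: 54.205.211.90


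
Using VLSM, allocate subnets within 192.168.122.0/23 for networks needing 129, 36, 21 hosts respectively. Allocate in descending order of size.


129 hosts -> /24 (254 usable): 192.168.122.0/24
36 hosts -> /26 (62 usable): 192.168.123.0/26
21 hosts -> /27 (30 usable): 192.168.123.64/27
Allocation: 192.168.122.0/24 (129 hosts, 254 usable); 192.168.123.0/26 (36 hosts, 62 usable); 192.168.123.64/27 (21 hosts, 30 usable)


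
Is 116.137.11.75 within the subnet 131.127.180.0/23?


Subnet network: 131.127.180.0
Test IP AND mask: 116.137.10.0
No, 116.137.11.75 is not in 131.127.180.0/23


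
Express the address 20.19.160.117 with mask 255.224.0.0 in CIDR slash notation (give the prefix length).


Binary: 11111111.11100000.00000000.00000000
Count leading 1s
Prefix: /11


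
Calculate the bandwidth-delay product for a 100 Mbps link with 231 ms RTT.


BDP = bandwidth * RTT
= 100 Mbps * 231 ms
= 100 * 1e6 * 231 / 1000 bits
= 23100000 bits
= 2887500 bytes
= 2819.8242 KB
BDP = 23100000 bits (2887500 bytes)


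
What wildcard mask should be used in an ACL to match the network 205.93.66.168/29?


Subnet mask: 255.255.255.248
Wildcard = 255.255.255.255 - subnet mask
255 - 255 = 0
255 - 255 = 0
255 - 255 = 0
255 - 248 = 7
Wildcard: 0.0.0.7


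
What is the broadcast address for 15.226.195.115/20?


Network: 15.226.192.0/20
Host bits = 12
Set all host bits to 1:
Broadcast: 15.226.207.255


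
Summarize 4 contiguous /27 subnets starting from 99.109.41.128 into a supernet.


Original prefix: /27
Number of subnets: 4 = 2^2
New prefix = 27 - 2 = 25
Supernet: 99.109.41.128/25


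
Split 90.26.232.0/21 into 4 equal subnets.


New prefix = 21 + 2 = 23
Each subnet has 512 addresses
  90.26.232.0/23
  90.26.234.0/23
  90.26.236.0/23
  90.26.238.0/23
Subnets: 90.26.232.0/23, 90.26.234.0/23, 90.26.236.0/23, 90.26.238.0/23


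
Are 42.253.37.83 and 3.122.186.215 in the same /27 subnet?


Mask: 255.255.255.224
42.253.37.83 AND mask = 42.253.37.64
3.122.186.215 AND mask = 3.122.186.192
No, different subnets (42.253.37.64 vs 3.122.186.192)


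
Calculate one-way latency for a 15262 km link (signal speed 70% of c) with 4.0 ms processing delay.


Speed = 0.7 * 3e5 km/s = 210000 km/s
Propagation delay = 15262 / 210000 = 0.0727 s = 72.6762 ms
Processing delay = 4.0 ms
Total one-way latency = 76.6762 ms


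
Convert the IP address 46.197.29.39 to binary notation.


46 = 00101110
197 = 11000101
29 = 00011101
39 = 00100111
Binary: 00101110.11000101.00011101.00100111


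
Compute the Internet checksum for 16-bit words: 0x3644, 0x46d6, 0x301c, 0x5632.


Sum all words (with carry folding):
+ 0x3644 = 0x3644
+ 0x46d6 = 0x7d1a
+ 0x301c = 0xad36
+ 0x5632 = 0x0369
One's complement: ~0x0369
Checksum = 0xfc96


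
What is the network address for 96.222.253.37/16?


IP:   01100000.11011110.11111101.00100101
Mask: 11111111.11111111.00000000.00000000
AND operation:
Net:  01100000.11011110.00000000.00000000
Network: 96.222.0.0/16


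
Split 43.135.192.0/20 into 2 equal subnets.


New prefix = 20 + 1 = 21
Each subnet has 2048 addresses
  43.135.192.0/21
  43.135.200.0/21
Subnets: 43.135.192.0/21, 43.135.200.0/21


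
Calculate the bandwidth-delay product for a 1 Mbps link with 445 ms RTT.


BDP = bandwidth * RTT
= 1 Mbps * 445 ms
= 1 * 1e6 * 445 / 1000 bits
= 445000 bits
= 55625 bytes
= 54.3213 KB
BDP = 445000 bits (55625 bytes)


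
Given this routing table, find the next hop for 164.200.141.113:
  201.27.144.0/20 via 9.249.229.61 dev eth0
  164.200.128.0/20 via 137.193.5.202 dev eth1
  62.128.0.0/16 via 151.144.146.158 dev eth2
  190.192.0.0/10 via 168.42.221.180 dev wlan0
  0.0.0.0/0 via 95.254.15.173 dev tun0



Longest prefix match for 164.200.141.113:
  /20 201.27.144.0: no
  /20 164.200.128.0: MATCH
  /16 62.128.0.0: no
  /10 190.192.0.0: no
  /0 0.0.0.0: MATCH
Selected: next-hop 137.193.5.202 via eth1 (matched /20)


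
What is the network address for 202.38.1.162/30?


IP:   11001010.00100110.00000001.10100010
Mask: 11111111.11111111.11111111.11111100
AND operation:
Net:  11001010.00100110.00000001.10100000
Network: 202.38.1.160/30


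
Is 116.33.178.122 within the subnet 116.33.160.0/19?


Subnet network: 116.33.160.0
Test IP AND mask: 116.33.160.0
Yes, 116.33.178.122 is in 116.33.160.0/19


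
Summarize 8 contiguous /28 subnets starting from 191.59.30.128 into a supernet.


Original prefix: /28
Number of subnets: 8 = 2^3
New prefix = 28 - 3 = 25
Supernet: 191.59.30.128/25


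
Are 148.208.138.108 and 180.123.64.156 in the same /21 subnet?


Mask: 255.255.248.0
148.208.138.108 AND mask = 148.208.136.0
180.123.64.156 AND mask = 180.123.64.0
No, different subnets (148.208.136.0 vs 180.123.64.0)


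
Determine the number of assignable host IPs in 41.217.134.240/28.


Host bits = 32 - 28 = 4
Total addresses = 2^4 = 16
Usable = total - 2 (network and broadcast)
Usable hosts: 14


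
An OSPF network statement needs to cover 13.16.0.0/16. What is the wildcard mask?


Subnet mask: 255.255.0.0
Wildcard = 255.255.255.255 - subnet mask
255 - 255 = 0
255 - 255 = 0
255 - 0 = 255
255 - 0 = 255
Wildcard: 0.0.255.255


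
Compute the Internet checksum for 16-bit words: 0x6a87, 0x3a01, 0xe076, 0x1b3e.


Sum all words (with carry folding):
+ 0x6a87 = 0x6a87
+ 0x3a01 = 0xa488
+ 0xe076 = 0x84ff
+ 0x1b3e = 0xa03d
One's complement: ~0xa03d
Checksum = 0x5fc2


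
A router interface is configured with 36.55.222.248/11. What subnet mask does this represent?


/11 means 11 network bits, 21 host bits
Binary: 11111111111000000000000000000000
Mask: 255.224.0.0


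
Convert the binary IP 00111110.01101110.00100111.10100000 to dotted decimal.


00111110 = 62
01101110 = 110
00100111 = 39
10100000 = 160
IP: 62.110.39.160


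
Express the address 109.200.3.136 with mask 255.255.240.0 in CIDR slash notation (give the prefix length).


Binary: 11111111.11111111.11110000.00000000
Count leading 1s
Prefix: /20


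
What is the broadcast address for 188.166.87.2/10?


Network: 188.128.0.0/10
Host bits = 22
Set all host bits to 1:
Broadcast: 188.191.255.255


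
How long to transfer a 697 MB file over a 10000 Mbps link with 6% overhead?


Effective throughput = 10000 * (1 - 6/100) = 9400 Mbps
File size in Mb = 697 * 8 = 5576 Mb
Time = 5576 / 9400
Time = 0.5932 seconds


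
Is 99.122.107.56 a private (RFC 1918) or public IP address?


RFC 1918 private ranges:
  10.0.0.0/8 (10.0.0.0 - 10.255.255.255)
  172.16.0.0/12 (172.16.0.0 - 172.31.255.255)
  192.168.0.0/16 (192.168.0.0 - 192.168.255.255)
Public (not in any RFC 1918 range)


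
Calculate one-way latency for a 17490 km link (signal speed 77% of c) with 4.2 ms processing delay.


Speed = 0.77 * 3e5 km/s = 231000 km/s
Propagation delay = 17490 / 231000 = 0.0757 s = 75.7143 ms
Processing delay = 4.2 ms
Total one-way latency = 79.9143 ms


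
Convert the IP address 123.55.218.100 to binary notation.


123 = 01111011
55 = 00110111
218 = 11011010
100 = 01100100
Binary: 01111011.00110111.11011010.01100100


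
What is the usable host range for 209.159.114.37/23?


Network: 209.159.114.0
Broadcast: 209.159.115.255
First usable = network + 1
Last usable = broadcast - 1
Range: 209.159.114.1 to 209.159.115.254


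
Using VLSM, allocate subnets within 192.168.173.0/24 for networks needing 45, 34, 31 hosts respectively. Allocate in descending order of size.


45 hosts -> /26 (62 usable): 192.168.173.0/26
34 hosts -> /26 (62 usable): 192.168.173.64/26
31 hosts -> /26 (62 usable): 192.168.173.128/26
Allocation: 192.168.173.0/26 (45 hosts, 62 usable); 192.168.173.64/26 (34 hosts, 62 usable); 192.168.173.128/26 (31 hosts, 62 usable)


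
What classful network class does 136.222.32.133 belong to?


First octet: 136
Binary: 10001000
10xxxxxx -> Class B (128-191)
Class B, default mask 255.255.0.0 (/16)


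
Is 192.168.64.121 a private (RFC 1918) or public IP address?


RFC 1918 private ranges:
  10.0.0.0/8 (10.0.0.0 - 10.255.255.255)
  172.16.0.0/12 (172.16.0.0 - 172.31.255.255)
  192.168.0.0/16 (192.168.0.0 - 192.168.255.255)
Private (in 192.168.0.0/16)


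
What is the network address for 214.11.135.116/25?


IP:   11010110.00001011.10000111.01110100
Mask: 11111111.11111111.11111111.10000000
AND operation:
Net:  11010110.00001011.10000111.00000000
Network: 214.11.135.0/25


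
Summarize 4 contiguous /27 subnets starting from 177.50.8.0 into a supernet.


Original prefix: /27
Number of subnets: 4 = 2^2
New prefix = 27 - 2 = 25
Supernet: 177.50.8.0/25


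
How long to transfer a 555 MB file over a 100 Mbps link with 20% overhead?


Effective throughput = 100 * (1 - 20/100) = 80 Mbps
File size in Mb = 555 * 8 = 4440 Mb
Time = 4440 / 80
Time = 55.5 seconds


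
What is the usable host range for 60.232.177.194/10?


Network: 60.192.0.0
Broadcast: 60.255.255.255
First usable = network + 1
Last usable = broadcast - 1
Range: 60.192.0.1 to 60.255.255.254


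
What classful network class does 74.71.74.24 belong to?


First octet: 74
Binary: 01001010
0xxxxxxx -> Class A (1-126)
Class A, default mask 255.0.0.0 (/8)


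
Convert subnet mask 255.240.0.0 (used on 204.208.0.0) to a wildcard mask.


Subnet mask: 255.240.0.0
Wildcard = 255.255.255.255 - subnet mask
255 - 255 = 0
255 - 240 = 15
255 - 0 = 255
255 - 0 = 255
Wildcard: 0.15.255.255


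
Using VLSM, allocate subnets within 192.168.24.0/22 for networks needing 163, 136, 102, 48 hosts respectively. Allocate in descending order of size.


163 hosts -> /24 (254 usable): 192.168.24.0/24
136 hosts -> /24 (254 usable): 192.168.25.0/24
102 hosts -> /25 (126 usable): 192.168.26.0/25
48 hosts -> /26 (62 usable): 192.168.26.128/26
Allocation: 192.168.24.0/24 (163 hosts, 254 usable); 192.168.25.0/24 (136 hosts, 254 usable); 192.168.26.0/25 (102 hosts, 126 usable); 192.168.26.128/26 (48 hosts, 62 usable)


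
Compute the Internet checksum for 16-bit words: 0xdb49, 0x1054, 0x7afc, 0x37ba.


Sum all words (with carry folding):
+ 0xdb49 = 0xdb49
+ 0x1054 = 0xeb9d
+ 0x7afc = 0x669a
+ 0x37ba = 0x9e54
One's complement: ~0x9e54
Checksum = 0x61ab


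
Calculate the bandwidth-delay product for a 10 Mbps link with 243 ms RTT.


BDP = bandwidth * RTT
= 10 Mbps * 243 ms
= 10 * 1e6 * 243 / 1000 bits
= 2430000 bits
= 303750 bytes
= 296.6309 KB
BDP = 2430000 bits (303750 bytes)


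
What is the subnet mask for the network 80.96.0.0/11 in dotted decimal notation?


/11 means 11 network bits, 21 host bits
Binary: 11111111111000000000000000000000
Mask: 255.224.0.0


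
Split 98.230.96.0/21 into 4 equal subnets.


New prefix = 21 + 2 = 23
Each subnet has 512 addresses
  98.230.96.0/23
  98.230.98.0/23
  98.230.100.0/23
  98.230.102.0/23
Subnets: 98.230.96.0/23, 98.230.98.0/23, 98.230.100.0/23, 98.230.102.0/23


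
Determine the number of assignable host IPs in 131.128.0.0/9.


Host bits = 32 - 9 = 23
Total addresses = 2^23 = 8388608
Usable = total - 2 (network and broadcast)
Usable hosts: 8388606


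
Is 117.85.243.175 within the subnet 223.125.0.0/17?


Subnet network: 223.125.0.0
Test IP AND mask: 117.85.128.0
No, 117.85.243.175 is not in 223.125.0.0/17


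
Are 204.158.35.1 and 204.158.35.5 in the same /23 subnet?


Mask: 255.255.254.0
204.158.35.1 AND mask = 204.158.34.0
204.158.35.5 AND mask = 204.158.34.0
Yes, same subnet (204.158.34.0)


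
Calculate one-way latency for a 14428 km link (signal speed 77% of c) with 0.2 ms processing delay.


Speed = 0.77 * 3e5 km/s = 231000 km/s
Propagation delay = 14428 / 231000 = 0.0625 s = 62.4589 ms
Processing delay = 0.2 ms
Total one-way latency = 62.6589 ms


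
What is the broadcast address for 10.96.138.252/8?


Network: 10.0.0.0/8
Host bits = 24
Set all host bits to 1:
Broadcast: 10.255.255.255


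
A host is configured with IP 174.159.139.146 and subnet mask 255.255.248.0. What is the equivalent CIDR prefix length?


Binary: 11111111.11111111.11111000.00000000
Count leading 1s
Prefix: /21


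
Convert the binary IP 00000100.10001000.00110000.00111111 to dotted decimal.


00000100 = 4
10001000 = 136
00110000 = 48
00111111 = 63
IP: 4.136.48.63


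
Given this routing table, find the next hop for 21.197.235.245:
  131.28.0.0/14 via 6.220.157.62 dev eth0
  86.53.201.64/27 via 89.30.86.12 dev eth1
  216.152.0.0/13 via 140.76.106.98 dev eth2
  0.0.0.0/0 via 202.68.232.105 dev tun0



Longest prefix match for 21.197.235.245:
  /14 131.28.0.0: no
  /27 86.53.201.64: no
  /13 216.152.0.0: no
  /0 0.0.0.0: MATCH
Selected: next-hop 202.68.232.105 via tun0 (matched /0)


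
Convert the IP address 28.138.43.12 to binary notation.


28 = 00011100
138 = 10001010
43 = 00101011
12 = 00001100
Binary: 00011100.10001010.00101011.00001100


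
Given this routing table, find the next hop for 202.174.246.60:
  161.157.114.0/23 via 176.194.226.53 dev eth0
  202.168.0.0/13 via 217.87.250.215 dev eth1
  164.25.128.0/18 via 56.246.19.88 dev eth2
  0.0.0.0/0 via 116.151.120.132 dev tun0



Longest prefix match for 202.174.246.60:
  /23 161.157.114.0: no
  /13 202.168.0.0: MATCH
  /18 164.25.128.0: no
  /0 0.0.0.0: MATCH
Selected: next-hop 217.87.250.215 via eth1 (matched /13)


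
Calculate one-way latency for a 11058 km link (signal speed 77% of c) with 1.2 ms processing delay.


Speed = 0.77 * 3e5 km/s = 231000 km/s
Propagation delay = 11058 / 231000 = 0.0479 s = 47.8701 ms
Processing delay = 1.2 ms
Total one-way latency = 49.0701 ms


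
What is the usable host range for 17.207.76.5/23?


Network: 17.207.76.0
Broadcast: 17.207.77.255
First usable = network + 1
Last usable = broadcast - 1
Range: 17.207.76.1 to 17.207.77.254


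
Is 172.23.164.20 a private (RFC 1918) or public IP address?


RFC 1918 private ranges:
  10.0.0.0/8 (10.0.0.0 - 10.255.255.255)
  172.16.0.0/12 (172.16.0.0 - 172.31.255.255)
  192.168.0.0/16 (192.168.0.0 - 192.168.255.255)
Private (in 172.16.0.0/12)


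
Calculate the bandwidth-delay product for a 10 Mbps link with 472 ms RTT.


BDP = bandwidth * RTT
= 10 Mbps * 472 ms
= 10 * 1e6 * 472 / 1000 bits
= 4720000 bits
= 590000 bytes
= 576.1719 KB
BDP = 4720000 bits (590000 bytes)


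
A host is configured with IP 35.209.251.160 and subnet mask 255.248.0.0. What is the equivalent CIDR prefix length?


Binary: 11111111.11111000.00000000.00000000
Count leading 1s
Prefix: /13
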